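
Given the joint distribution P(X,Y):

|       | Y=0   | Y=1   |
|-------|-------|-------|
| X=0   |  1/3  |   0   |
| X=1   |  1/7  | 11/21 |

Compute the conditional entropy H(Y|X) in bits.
0.4997 bits

H(Y|X) = H(X,Y) - H(X)

H(X,Y) = -Σ_{x,y} P(x,y) log₂ P(x,y). Per-cell terms -P(x,y)·log₂P(x,y):
  X=0: 0.52832, 0.00000
  X=1: 0.40105, 0.48865
  (cells with P = 0 contribute 0)
Sum of the 4 terms: H(X,Y) = 1.4180 bits

Marginal of X (row sums):
  P(X=0) = 1/3 + 0 = 1/3
  P(X=1) = 1/7 + 11/21 = 2/3
H(X) = -[(1/3)·log₂(1/3) + (2/3)·log₂(2/3)]
  = 0.52832 + 0.38998 = 0.9183 bits

H(Y|X) = H(X,Y) - H(X) = 1.4180 - 0.9183 = 0.4997 bits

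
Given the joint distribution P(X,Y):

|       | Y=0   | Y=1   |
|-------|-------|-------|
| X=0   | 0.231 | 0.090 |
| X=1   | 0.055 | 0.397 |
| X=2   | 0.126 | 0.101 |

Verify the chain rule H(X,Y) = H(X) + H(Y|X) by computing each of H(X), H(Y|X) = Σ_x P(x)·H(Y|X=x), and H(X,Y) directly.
H(X) = 1.5297 bits, H(Y|X) = 0.7412 bits, H(X,Y) = 2.2709 bits

Marginal of X (row sums):
  P(X=0) = 0.231 + 0.090 = 0.321
  P(X=1) = 0.055 + 0.397 = 0.452
  P(X=2) = 0.126 + 0.101 = 0.227
H(X) = -[0.321·log₂(0.321) + 0.452·log₂(0.452) + 0.227·log₂(0.227)]
  = 0.526233 + 0.517814 + 0.485607 = 1.5297 bits

H(Y|X) = Σ_x P(x)·H(Y|X=x):
  X=0: P(X=0) = 0.321, P(Y|X=0) = (77/107, 30/107) → H(Y|X=0) = 0.855960
  X=1: P(X=1) = 0.452, P(Y|X=1) = (55/452, 397/452) → H(Y|X=1) = 0.534175
  X=2: P(X=2) = 0.227, P(Y|X=2) = (126/227, 101/227) → H(Y|X=2) = 0.991233
H(Y|X) = 0.321·0.855960 + 0.452·0.534175 + 0.227·0.991233 = 0.7412 bits

H(X,Y) = -Σ_{x,y} P(x,y) log₂ P(x,y). Per-cell terms -P(x,y)·log₂P(x,y):
  X=0: 0.488342, 0.312654
  X=1: 0.230143, 0.529117
  X=2: 0.376552, 0.334065
Sum of the 6 terms: H(X,Y) = 2.2709 bits

Chain rule check:
  H(X) + H(Y|X) = 1.5297 + 0.7412 = 2.2709 bits
  H(X,Y) = 2.2709 bits
✓ Chain rule verified.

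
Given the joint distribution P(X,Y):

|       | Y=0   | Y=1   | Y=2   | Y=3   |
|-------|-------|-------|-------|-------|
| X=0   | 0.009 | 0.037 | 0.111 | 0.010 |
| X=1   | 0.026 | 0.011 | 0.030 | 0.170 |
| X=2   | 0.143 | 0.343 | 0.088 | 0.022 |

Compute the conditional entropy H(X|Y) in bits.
0.8848 bits

H(X|Y) = H(X,Y) - H(Y)

H(X,Y) = -Σ_{x,y} P(x,y) log₂ P(x,y). Per-cell terms -P(x,y)·log₂P(x,y):
  X=0: 0.06116, 0.17598, 0.35202, 0.06644
  X=1: 0.13690, 0.07157, 0.15177, 0.43459
  X=2: 0.40125, 0.52950, 0.30856, 0.12114
Sum of the 12 terms: H(X,Y) = 2.8109 bits

Marginal of Y (column sums):
  P(Y=0) = 0.009 + 0.026 + 0.143 = 0.178
  P(Y=1) = 0.037 + 0.011 + 0.343 = 0.391
  P(Y=2) = 0.111 + 0.030 + 0.088 = 0.229
  P(Y=3) = 0.010 + 0.170 + 0.022 = 0.202
H(Y) = -[0.178·log₂(0.178) + 0.391·log₂(0.391) + 0.229·log₂(0.229) + 0.202·log₂(0.202)]
  = 0.44323 + 0.52971 + 0.48699 + 0.46613 = 1.9261 bits

H(X|Y) = H(X,Y) - H(Y) = 2.8109 - 1.9261 = 0.8848 bits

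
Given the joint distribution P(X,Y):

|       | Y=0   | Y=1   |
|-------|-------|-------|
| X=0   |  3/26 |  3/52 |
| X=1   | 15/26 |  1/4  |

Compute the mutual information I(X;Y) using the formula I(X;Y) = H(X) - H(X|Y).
0.0005 bits

I(X;Y) = H(X) - H(X|Y)

Marginal of X (row sums):
  P(X=0) = 3/26 + 3/52 = 9/52
  P(X=1) = 15/26 + 1/4 = 43/52
H(X) = -[(9/52)·log₂(9/52) + (43/52)·log₂(43/52)]
  = 0.4380 + 0.2267 = 0.6647 bits

Marginal of Y (column sums):
  P(Y=0) = 3/26 + 15/26 = 9/13
  P(Y=1) = 3/52 + 1/4 = 4/13
H(X|Y) = Σ_y P(y)·H(X|Y=y):
  Y=0: P(Y=0) = 9/13, P(X|Y=0) = (1/6, 5/6) → H(X|Y=0) = 0.6500
  Y=1: P(Y=1) = 4/13, P(X|Y=1) = (3/16, 13/16) → H(X|Y=1) = 0.6962
H(X|Y) = (9/13)·0.6500 + (4/13)·0.6962 = 0.6642 bits

I(X;Y) = H(X) - H(X|Y) = 0.6647 - 0.6642 = 0.0005 bits

Cross-check via I(X;Y) = H(X) + H(Y) - H(X,Y): computing H(Y) from the column sums and H(X,Y) from the 4 cells in the same way gives H(Y) = 0.8905 bits and H(X,Y) = 1.5547 bits, so
I(X;Y) = 0.6647 + 0.8905 - 1.5547 = 0.0005 bits ✓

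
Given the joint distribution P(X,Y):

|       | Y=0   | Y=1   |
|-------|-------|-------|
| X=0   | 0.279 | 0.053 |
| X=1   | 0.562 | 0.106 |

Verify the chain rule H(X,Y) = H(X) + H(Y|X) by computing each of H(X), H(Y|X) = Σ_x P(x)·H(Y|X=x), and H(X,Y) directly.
H(X) = 0.9170 bits, H(Y|X) = 0.6319 bits, H(X,Y) = 1.5489 bits

Marginal of X (row sums):
  P(X=0) = 0.279 + 0.053 = 0.332
  P(X=1) = 0.562 + 0.106 = 0.668
H(X) = -[0.332·log₂(0.332) + 0.668·log₂(0.668)]
  = 0.52813 + 0.38883 = 0.9170 bits

H(Y|X) = Σ_x P(x)·H(Y|X=x):
  X=0: P(X=0) = 0.332, P(Y|X=0) = (279/332, 53/332) → H(Y|X=0) = 0.63344
  X=1: P(X=1) = 0.668, P(Y|X=1) = (281/334, 53/334) → H(Y|X=1) = 0.63115
H(Y|X) = 0.332·0.63344 + 0.668·0.63115 = 0.6319 bits

H(X,Y) = -Σ_{x,y} P(x,y) log₂ P(x,y). Per-cell terms -P(x,y)·log₂P(x,y):
  X=0: 0.51382, 0.22461
  X=1: 0.46722, 0.34321
Sum of the 4 terms: H(X,Y) = 1.5489 bits

Chain rule check:
  H(X) + H(Y|X) = 0.9170 + 0.6319 = 1.5489 bits
  H(X,Y) = 1.5489 bits
✓ Chain rule verified.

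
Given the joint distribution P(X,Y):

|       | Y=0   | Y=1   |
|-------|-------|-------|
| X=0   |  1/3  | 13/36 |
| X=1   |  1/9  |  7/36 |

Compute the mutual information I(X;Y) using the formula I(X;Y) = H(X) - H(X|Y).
0.0085 bits

I(X;Y) = H(X) - H(X|Y)

Marginal of X (row sums):
  P(X=0) = 1/3 + 13/36 = 25/36
  P(X=1) = 1/9 + 7/36 = 11/36
H(X) = -[(25/36)·log₂(25/36) + (11/36)·log₂(11/36)]
  = 0.3653 + 0.5227 = 0.8880 bits

Marginal of Y (column sums):
  P(Y=0) = 1/3 + 1/9 = 4/9
  P(Y=1) = 13/36 + 7/36 = 5/9
H(X|Y) = Σ_y P(y)·H(X|Y=y):
  Y=0: P(Y=0) = 4/9, P(X|Y=0) = (3/4, 1/4) → H(X|Y=0) = 0.8113
  Y=1: P(Y=1) = 5/9, P(X|Y=1) = (13/20, 7/20) → H(X|Y=1) = 0.9341
H(X|Y) = (4/9)·0.8113 + (5/9)·0.9341 = 0.8795 bits

I(X;Y) = H(X) - H(X|Y) = 0.8880 - 0.8795 = 0.0085 bits

Cross-check via I(X;Y) = H(X) + H(Y) - H(X,Y): computing H(Y) from the column sums and H(X,Y) from the 4 cells in the same way gives H(Y) = 0.9911 bits and H(X,Y) = 1.8706 bits, so
I(X;Y) = 0.8880 + 0.9911 - 1.8706 = 0.0085 bits ✓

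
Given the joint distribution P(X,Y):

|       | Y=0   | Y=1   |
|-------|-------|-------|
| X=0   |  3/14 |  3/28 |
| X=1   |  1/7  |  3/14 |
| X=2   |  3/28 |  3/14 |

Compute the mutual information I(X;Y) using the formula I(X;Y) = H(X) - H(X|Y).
0.0592 bits

I(X;Y) = H(X) - H(X|Y)

Marginal of X (row sums):
  P(X=0) = 3/14 + 3/28 = 9/28
  P(X=1) = 1/7 + 3/14 = 5/14
  P(X=2) = 3/28 + 3/14 = 9/28
H(X) = -[(9/28)·log₂(9/28) + (5/14)·log₂(5/14) + (9/28)·log₂(9/28)]
  = 0.5263 + 0.5305 + 0.5263 = 1.5831 bits

Marginal of Y (column sums):
  P(Y=0) = 3/14 + 1/7 + 3/28 = 13/28
  P(Y=1) = 3/28 + 3/14 + 3/14 = 15/28
H(X|Y) = Σ_y P(y)·H(X|Y=y):
  Y=0: P(Y=0) = 13/28, P(X|Y=0) = (6/13, 4/13, 3/13) → H(X|Y=0) = 1.5262
  Y=1: P(Y=1) = 15/28, P(X|Y=1) = (1/5, 2/5, 2/5) → H(X|Y=1) = 1.5219
H(X|Y) = (13/28)·1.5262 + (15/28)·1.5219 = 1.5239 bits

I(X;Y) = H(X) - H(X|Y) = 1.5831 - 1.5239 = 0.0592 bits

Cross-check via I(X;Y) = H(X) + H(Y) - H(X,Y): computing H(Y) from the column sums and H(X,Y) from the 6 cells in the same way gives H(Y) = 0.9963 bits and H(X,Y) = 2.5202 bits, so
I(X;Y) = 1.5831 + 0.9963 - 2.5202 = 0.0592 bits ✓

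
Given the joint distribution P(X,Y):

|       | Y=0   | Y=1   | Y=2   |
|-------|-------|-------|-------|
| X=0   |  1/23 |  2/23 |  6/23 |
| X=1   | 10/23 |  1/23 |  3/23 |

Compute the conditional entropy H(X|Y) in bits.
0.6893 bits

H(X|Y) = H(X,Y) - H(Y)

H(X,Y) = -Σ_{x,y} P(x,y) log₂ P(x,y). Per-cell terms -P(x,y)·log₂P(x,y):
  X=0: 0.1967, 0.3064, 0.5057
  X=1: 0.5224, 0.1967, 0.3833
Sum of the 6 terms: H(X,Y) = 2.1112 bits

Marginal of Y (column sums):
  P(Y=0) = 1/23 + 10/23 = 11/23
  P(Y=1) = 2/23 + 1/23 = 3/23
  P(Y=2) = 6/23 + 3/23 = 9/23
H(Y) = -[(11/23)·log₂(11/23) + (3/23)·log₂(3/23) + (9/23)·log₂(9/23)]
  = 0.5089 + 0.3833 + 0.5297 = 1.4219 bits

H(X|Y) = H(X,Y) - H(Y) = 2.1112 - 1.4219 = 0.6893 bits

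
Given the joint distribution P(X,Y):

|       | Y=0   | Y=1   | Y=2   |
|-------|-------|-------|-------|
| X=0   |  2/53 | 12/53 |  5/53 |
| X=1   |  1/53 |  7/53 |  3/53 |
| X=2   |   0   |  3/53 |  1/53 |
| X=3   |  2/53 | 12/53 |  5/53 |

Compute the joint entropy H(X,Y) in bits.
3.0408 bits

H(X,Y) = -Σ_{x,y} P(x,y) log₂ P(x,y). Per-cell terms -P(x,y)·log₂P(x,y):
  X=0: 0.17841, 0.48520, 0.32132
  X=1: 0.10807, 0.38574, 0.23451
  X=2: 0.00000, 0.23451, 0.10807
  X=3: 0.17841, 0.48520, 0.32132
  (cells with P = 0 contribute 0)
Sum of the 12 terms: H(X,Y) = 3.0408 bits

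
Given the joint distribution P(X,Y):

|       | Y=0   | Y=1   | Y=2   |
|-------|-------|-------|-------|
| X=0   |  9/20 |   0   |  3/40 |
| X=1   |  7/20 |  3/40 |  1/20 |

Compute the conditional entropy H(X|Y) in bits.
0.9123 bits

H(X|Y) = H(X,Y) - H(Y)

H(X,Y) = -Σ_{x,y} P(x,y) log₂ P(x,y). Per-cell terms -P(x,y)·log₂P(x,y):
  X=0: 0.51840, 0.00000, 0.28027
  X=1: 0.53010, 0.28027, 0.21610
  (cells with P = 0 contribute 0)
Sum of the 6 terms: H(X,Y) = 1.8251 bits

Marginal of Y (column sums):
  P(Y=0) = 9/20 + 7/20 = 4/5
  P(Y=1) = 0 + 3/40 = 3/40
  P(Y=2) = 3/40 + 1/20 = 1/8
H(Y) = -[(4/5)·log₂(4/5) + (3/40)·log₂(3/40) + (1/8)·log₂(1/8)]
  = 0.25754 + 0.28027 + 0.37500 = 0.9128 bits

H(X|Y) = H(X,Y) - H(Y) = 1.8251 - 0.9128 = 0.9123 bits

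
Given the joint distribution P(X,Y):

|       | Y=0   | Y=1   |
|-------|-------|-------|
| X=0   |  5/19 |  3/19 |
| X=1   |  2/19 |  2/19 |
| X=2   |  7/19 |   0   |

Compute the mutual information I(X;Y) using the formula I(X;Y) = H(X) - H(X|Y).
0.2191 bits

I(X;Y) = H(X) - H(X|Y)

Marginal of X (row sums):
  P(X=0) = 5/19 + 3/19 = 8/19
  P(X=1) = 2/19 + 2/19 = 4/19
  P(X=2) = 7/19 + 0 = 7/19
H(X) = -[(8/19)·log₂(8/19) + (4/19)·log₂(4/19) + (7/19)·log₂(7/19)]
  = 0.52544 + 0.47325 + 0.53074 = 1.5294 bits

Marginal of Y (column sums):
  P(Y=0) = 5/19 + 2/19 + 7/19 = 14/19
  P(Y=1) = 3/19 + 2/19 + 0 = 5/19
H(X|Y) = Σ_y P(y)·H(X|Y=y):
  Y=0: P(Y=0) = 14/19, P(X|Y=0) = (5/14, 1/7, 1/2) → H(X|Y=0) = 1.43156
  Y=1: P(Y=1) = 5/19, P(X|Y=1) = (3/5, 2/5, 0) → H(X|Y=1) = 0.97095
H(X|Y) = (14/19)·1.43156 + (5/19)·0.97095 = 1.3103 bits

I(X;Y) = H(X) - H(X|Y) = 1.5294 - 1.3103 = 0.2191 bits

Cross-check via I(X;Y) = H(X) + H(Y) - H(X,Y): computing H(Y) from the column sums and H(X,Y) from the 6 cells in the same way gives H(Y) = 0.8315 bits and H(X,Y) = 2.1418 bits, so
I(X;Y) = 1.5294 + 0.8315 - 2.1418 = 0.2191 bits ✓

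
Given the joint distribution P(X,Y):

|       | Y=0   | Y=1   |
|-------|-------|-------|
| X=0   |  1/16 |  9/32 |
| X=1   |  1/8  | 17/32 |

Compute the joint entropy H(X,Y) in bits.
1.6245 bits

H(X,Y) = -Σ_{x,y} P(x,y) log₂ P(x,y). Per-cell terms -P(x,y)·log₂P(x,y):
  X=0: 0.2500, 0.5147
  X=1: 0.3750, 0.4848
Sum of the 4 terms: H(X,Y) = 1.6245 bits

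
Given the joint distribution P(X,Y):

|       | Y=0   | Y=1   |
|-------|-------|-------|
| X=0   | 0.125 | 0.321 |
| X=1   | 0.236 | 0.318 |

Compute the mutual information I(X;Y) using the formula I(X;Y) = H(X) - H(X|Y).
0.0166 bits

I(X;Y) = H(X) - H(X|Y)

Marginal of X (row sums):
  P(X=0) = 0.125 + 0.321 = 0.446
  P(X=1) = 0.236 + 0.318 = 0.554
H(X) = -[0.446·log₂(0.446) + 0.554·log₂(0.554)]
  = 0.51954 + 0.47203 = 0.9916 bits

Marginal of Y (column sums):
  P(Y=0) = 0.125 + 0.236 = 0.361
  P(Y=1) = 0.321 + 0.318 = 0.639
H(X|Y) = Σ_y P(y)·H(X|Y=y):
  Y=0: P(Y=0) = 0.361, P(X|Y=0) = (125/361, 236/361) → H(X|Y=0) = 0.93068
  Y=1: P(Y=1) = 0.639, P(X|Y=1) = (107/213, 106/213) → H(X|Y=1) = 0.99998
H(X|Y) = 0.361·0.93068 + 0.639·0.99998 = 0.9750 bits

I(X;Y) = H(X) - H(X|Y) = 0.9916 - 0.9750 = 0.0166 bits

Cross-check via I(X;Y) = H(X) + H(Y) - H(X,Y): computing H(Y) from the column sums and H(X,Y) from the 4 cells in the same way gives H(Y) = 0.9435 bits and H(X,Y) = 1.9185 bits, so
I(X;Y) = 0.9916 + 0.9435 - 1.9185 = 0.0166 bits ✓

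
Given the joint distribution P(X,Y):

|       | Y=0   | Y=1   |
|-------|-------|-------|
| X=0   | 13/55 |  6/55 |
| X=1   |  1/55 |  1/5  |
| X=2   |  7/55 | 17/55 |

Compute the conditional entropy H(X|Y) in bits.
1.3528 bits

H(X|Y) = H(X,Y) - H(Y)

H(X,Y) = -Σ_{x,y} P(x,y) log₂ P(x,y). Per-cell terms -P(x,y)·log₂P(x,y):
  X=0: 0.49185, 0.34870
  X=1: 0.10512, 0.46439
  X=2: 0.37851, 0.52357
Sum of the 6 terms: H(X,Y) = 2.3121 bits

Marginal of Y (column sums):
  P(Y=0) = 13/55 + 1/55 + 7/55 = 21/55
  P(Y=1) = 6/55 + 1/5 + 17/55 = 34/55
H(Y) = -[(21/55)·log₂(21/55) + (34/55)·log₂(34/55)]
  = 0.53036 + 0.42895 = 0.9593 bits

H(X|Y) = H(X,Y) - H(Y) = 2.3121 - 0.9593 = 1.3528 bits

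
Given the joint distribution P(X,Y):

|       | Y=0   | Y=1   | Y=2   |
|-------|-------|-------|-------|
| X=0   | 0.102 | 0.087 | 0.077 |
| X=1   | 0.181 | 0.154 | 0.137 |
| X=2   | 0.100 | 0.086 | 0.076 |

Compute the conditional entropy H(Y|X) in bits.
1.5755 bits

H(Y|X) = H(X,Y) - H(X)

H(X,Y) = -Σ_{x,y} P(x,y) log₂ P(x,y). Per-cell terms -P(x,y)·log₂P(x,y):
  X=0: 0.3359, 0.3065, 0.2848
  X=1: 0.4463, 0.4156, 0.3929
  X=2: 0.3322, 0.3044, 0.2826
Sum of the 9 terms: H(X,Y) = 3.1012 bits

Marginal of X (row sums):
  P(X=0) = 0.102 + 0.087 + 0.077 = 0.266
  P(X=1) = 0.181 + 0.154 + 0.137 = 0.472
  P(X=2) = 0.100 + 0.086 + 0.076 = 0.262
H(X) = -[0.266·log₂(0.266) + 0.472·log₂(0.472) + 0.262·log₂(0.262)]
  = 0.5082 + 0.5112 + 0.5063 = 1.5257 bits

H(Y|X) = H(X,Y) - H(X) = 3.1012 - 1.5257 = 1.5755 bits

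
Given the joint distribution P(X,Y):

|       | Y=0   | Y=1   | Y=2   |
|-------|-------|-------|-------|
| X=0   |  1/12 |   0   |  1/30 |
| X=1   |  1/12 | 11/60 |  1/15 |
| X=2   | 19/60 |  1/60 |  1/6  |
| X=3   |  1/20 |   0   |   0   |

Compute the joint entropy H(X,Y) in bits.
2.7409 bits

H(X,Y) = -Σ_{x,y} P(x,y) log₂ P(x,y). Per-cell terms -P(x,y)·log₂P(x,y):
  X=0: 0.29875, 0.00000, 0.16356
  X=1: 0.29875, 0.44870, 0.26046
  X=2: 0.52534, 0.09845, 0.43083
  X=3: 0.21610, 0.00000, 0.00000
  (cells with P = 0 contribute 0)
Sum of the 12 terms: H(X,Y) = 2.7409 bits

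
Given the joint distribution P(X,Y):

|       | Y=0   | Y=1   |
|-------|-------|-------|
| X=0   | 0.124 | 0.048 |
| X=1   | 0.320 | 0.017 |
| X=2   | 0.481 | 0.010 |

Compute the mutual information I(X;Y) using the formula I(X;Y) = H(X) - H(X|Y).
0.0698 bits

I(X;Y) = H(X) - H(X|Y)

Marginal of X (row sums):
  P(X=0) = 0.124 + 0.048 = 0.172
  P(X=1) = 0.320 + 0.017 = 0.337
  P(X=2) = 0.481 + 0.010 = 0.491
H(X) = -[0.172·log₂(0.172) + 0.337·log₂(0.337) + 0.491·log₂(0.491)]
  = 0.4368 + 0.5288 + 0.5039 = 1.4695 bits

Marginal of Y (column sums):
  P(Y=0) = 0.124 + 0.320 + 0.481 = 0.925
  P(Y=1) = 0.048 + 0.017 + 0.010 = 0.075
H(X|Y) = Σ_y P(y)·H(X|Y=y):
  Y=0: P(Y=0) = 0.925, P(X|Y=0) = (124/925, 64/185, 13/25) → H(X|Y=0) = 1.4090
  Y=1: P(Y=1) = 0.075, P(X|Y=1) = (16/25, 17/75, 2/15) → H(X|Y=1) = 1.2850
H(X|Y) = 0.925·1.4090 + 0.075·1.2850 = 1.3997 bits

I(X;Y) = H(X) - H(X|Y) = 1.4695 - 1.3997 = 0.0698 bits

Cross-check via I(X;Y) = H(X) + H(Y) - H(X,Y): computing H(Y) from the column sums and H(X,Y) from the 6 cells in the same way gives H(Y) = 0.3843 bits and H(X,Y) = 1.7840 bits, so
I(X;Y) = 1.4695 + 0.3843 - 1.7840 = 0.0698 bits ✓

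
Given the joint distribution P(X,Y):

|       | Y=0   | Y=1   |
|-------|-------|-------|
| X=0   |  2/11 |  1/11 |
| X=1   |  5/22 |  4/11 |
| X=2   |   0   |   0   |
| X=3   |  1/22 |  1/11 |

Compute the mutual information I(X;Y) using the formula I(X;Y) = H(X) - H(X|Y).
0.0504 bits

I(X;Y) = H(X) - H(X|Y)

Marginal of X (row sums):
  P(X=0) = 2/11 + 1/11 = 3/11
  P(X=1) = 5/22 + 4/11 = 13/22
  P(X=2) = 0 + 0 = 0
  P(X=3) = 1/22 + 1/11 = 3/22
H(X) = -[(3/11)·log₂(3/11) + (13/22)·log₂(13/22) + (3/22)·log₂(3/22)]   (outcomes with P = 0 contribute 0)
  = 0.51122 + 0.44850 + 0.39197 = 1.35169 bits

Marginal of Y (column sums):
  P(Y=0) = 2/11 + 5/22 + 0 + 1/22 = 5/11
  P(Y=1) = 1/11 + 4/11 + 0 + 1/11 = 6/11
H(X|Y) = Σ_y P(y)·H(X|Y=y):
  Y=0: P(Y=0) = 5/11, P(X|Y=0) = (2/5, 1/2, 0, 1/10) → H(X|Y=0) = 1.36096
  Y=1: P(Y=1) = 6/11, P(X|Y=1) = (1/6, 2/3, 0, 1/6) → H(X|Y=1) = 1.25163
H(X|Y) = (5/11)·1.36096 + (6/11)·1.25163 = 1.30133 bits

I(X;Y) = H(X) - H(X|Y) = 1.35169 - 1.30133 = 0.0504 bits

Cross-check via I(X;Y) = H(X) + H(Y) - H(X,Y): computing H(Y) from the column sums and H(X,Y) from the 8 cells in the same way gives H(Y) = 0.99403 bits and H(X,Y) = 2.29536 bits, so
I(X;Y) = 1.35169 + 0.99403 - 2.29536 = 0.0504 bits ✓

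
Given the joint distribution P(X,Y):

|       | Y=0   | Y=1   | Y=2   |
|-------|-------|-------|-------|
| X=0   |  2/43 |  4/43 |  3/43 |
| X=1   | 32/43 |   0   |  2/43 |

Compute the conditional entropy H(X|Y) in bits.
0.3681 bits

H(X|Y) = H(X,Y) - H(Y)

H(X,Y) = -Σ_{x,y} P(x,y) log₂ P(x,y). Per-cell terms -P(x,y)·log₂P(x,y):
  X=0: 0.2059, 0.3187, 0.2680
  X=1: 0.3172, 0.0000, 0.2059
  (cells with P = 0 contribute 0)
Sum of the 6 terms: H(X,Y) = 1.3157 bits

Marginal of Y (column sums):
  P(Y=0) = 2/43 + 32/43 = 34/43
  P(Y=1) = 4/43 + 0 = 4/43
  P(Y=2) = 3/43 + 2/43 = 5/43
H(Y) = -[(34/43)·log₂(34/43) + (4/43)·log₂(4/43) + (5/43)·log₂(5/43)]
  = 0.2679 + 0.3187 + 0.3610 = 0.9476 bits

H(X|Y) = H(X,Y) - H(Y) = 1.3157 - 0.9476 = 0.3681 bits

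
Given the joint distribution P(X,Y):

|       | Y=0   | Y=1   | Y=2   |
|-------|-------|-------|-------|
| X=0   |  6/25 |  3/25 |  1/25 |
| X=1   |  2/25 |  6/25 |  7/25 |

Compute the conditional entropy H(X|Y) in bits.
0.7641 bits

H(X|Y) = H(X,Y) - H(Y)

H(X,Y) = -Σ_{x,y} P(x,y) log₂ P(x,y). Per-cell terms -P(x,y)·log₂P(x,y):
  X=0: 0.49413, 0.36707, 0.18575
  X=1: 0.29151, 0.49413, 0.51422
Sum of the 6 terms: H(X,Y) = 2.3468 bits

Marginal of Y (column sums):
  P(Y=0) = 6/25 + 2/25 = 8/25
  P(Y=1) = 3/25 + 6/25 = 9/25
  P(Y=2) = 1/25 + 7/25 = 8/25
H(Y) = -[(8/25)·log₂(8/25) + (9/25)·log₂(9/25) + (8/25)·log₂(8/25)]
  = 0.52603 + 0.53062 + 0.52603 = 1.5827 bits

H(X|Y) = H(X,Y) - H(Y) = 2.3468 - 1.5827 = 0.7641 bits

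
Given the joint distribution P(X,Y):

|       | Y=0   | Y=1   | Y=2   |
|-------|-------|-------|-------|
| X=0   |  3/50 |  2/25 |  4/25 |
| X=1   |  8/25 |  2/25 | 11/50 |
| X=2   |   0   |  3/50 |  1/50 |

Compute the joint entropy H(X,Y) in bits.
2.6126 bits

H(X,Y) = -Σ_{x,y} P(x,y) log₂ P(x,y). Per-cell terms -P(x,y)·log₂P(x,y):
  X=0: 0.24353, 0.29151, 0.42302
  X=1: 0.52603, 0.29151, 0.48057
  X=2: 0.00000, 0.24353, 0.11288
  (cells with P = 0 contribute 0)
Sum of the 9 terms: H(X,Y) = 2.6126 bits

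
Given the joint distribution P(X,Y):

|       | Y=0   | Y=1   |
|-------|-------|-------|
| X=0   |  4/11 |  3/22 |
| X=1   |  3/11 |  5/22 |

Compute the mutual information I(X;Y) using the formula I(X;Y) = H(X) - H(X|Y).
0.0260 bits

I(X;Y) = H(X) - H(X|Y)

Marginal of X (row sums):
  P(X=0) = 4/11 + 3/22 = 1/2
  P(X=1) = 3/11 + 5/22 = 1/2
H(X) = -[(1/2)·log₂(1/2) + (1/2)·log₂(1/2)]
  = 0.5000 + 0.5000 = 1.0000 bits

Marginal of Y (column sums):
  P(Y=0) = 4/11 + 3/11 = 7/11
  P(Y=1) = 3/22 + 5/22 = 4/11
H(X|Y) = Σ_y P(y)·H(X|Y=y):
  Y=0: P(Y=0) = 7/11, P(X|Y=0) = (4/7, 3/7) → H(X|Y=0) = 0.9852
  Y=1: P(Y=1) = 4/11, P(X|Y=1) = (3/8, 5/8) → H(X|Y=1) = 0.9544
H(X|Y) = (7/11)·0.9852 + (4/11)·0.9544 = 0.9740 bits

I(X;Y) = H(X) - H(X|Y) = 1.0000 - 0.9740 = 0.0260 bits

Cross-check via I(X;Y) = H(X) + H(Y) - H(X,Y): computing H(Y) from the column sums and H(X,Y) from the 4 cells in the same way gives H(Y) = 0.9457 bits and H(X,Y) = 1.9197 bits, so
I(X;Y) = 1.0000 + 0.9457 - 1.9197 = 0.0260 bits ✓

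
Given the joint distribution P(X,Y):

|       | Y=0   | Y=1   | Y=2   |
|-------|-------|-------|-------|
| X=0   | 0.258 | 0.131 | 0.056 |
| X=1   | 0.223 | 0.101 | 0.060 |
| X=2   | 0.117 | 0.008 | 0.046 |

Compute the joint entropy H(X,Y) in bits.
2.8039 bits

H(X,Y) = -Σ_{x,y} P(x,y) log₂ P(x,y). Per-cell terms -P(x,y)·log₂P(x,y):
  X=0: 0.5043, 0.3841, 0.2329
  X=1: 0.4828, 0.3341, 0.2435
  X=2: 0.3622, 0.0557, 0.2043
Sum of the 9 terms: H(X,Y) = 2.8039 bits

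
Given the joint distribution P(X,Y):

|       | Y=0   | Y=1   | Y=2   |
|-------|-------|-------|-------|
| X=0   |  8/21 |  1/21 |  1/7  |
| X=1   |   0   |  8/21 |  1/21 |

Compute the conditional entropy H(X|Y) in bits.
0.3702 bits

H(X|Y) = H(X,Y) - H(Y)

H(X,Y) = -Σ_{x,y} P(x,y) log₂ P(x,y). Per-cell terms -P(x,y)·log₂P(x,y):
  X=0: 0.53041, 0.20916, 0.40105
  X=1: 0.00000, 0.53041, 0.20916
  (cells with P = 0 contribute 0)
Sum of the 6 terms: H(X,Y) = 1.8802 bits

Marginal of Y (column sums):
  P(Y=0) = 8/21 + 0 = 8/21
  P(Y=1) = 1/21 + 8/21 = 3/7
  P(Y=2) = 1/7 + 1/21 = 4/21
H(Y) = -[(8/21)·log₂(8/21) + (3/7)·log₂(3/7) + (4/21)·log₂(4/21)]
  = 0.53041 + 0.52388 + 0.45568 = 1.5100 bits

H(X|Y) = H(X,Y) - H(Y) = 1.8802 - 1.5100 = 0.3702 bits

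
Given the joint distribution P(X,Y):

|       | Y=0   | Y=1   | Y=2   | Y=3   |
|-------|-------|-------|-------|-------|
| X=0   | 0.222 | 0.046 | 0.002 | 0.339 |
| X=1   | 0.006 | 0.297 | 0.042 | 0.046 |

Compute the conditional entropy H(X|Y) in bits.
0.4500 bits

H(X|Y) = H(X,Y) - H(Y)

H(X,Y) = -Σ_{x,y} P(x,y) log₂ P(x,y). Per-cell terms -P(x,y)·log₂P(x,y):
  X=0: 0.48204, 0.20434, 0.01793, 0.52906
  X=1: 0.04428, 0.52019, 0.19209, 0.20434
Sum of the 8 terms: H(X,Y) = 2.19427 bits

Marginal of Y (column sums):
  P(Y=0) = 0.222 + 0.006 = 0.228
  P(Y=1) = 0.046 + 0.297 = 0.343
  P(Y=2) = 0.002 + 0.042 = 0.044
  P(Y=3) = 0.339 + 0.046 = 0.385
H(Y) = -[0.228·log₂(0.228) + 0.343·log₂(0.343) + 0.044·log₂(0.044) + 0.385·log₂(0.385)]
  = 0.48630 + 0.52950 + 0.19828 + 0.53017 = 1.74425 bits

H(X|Y) = H(X,Y) - H(Y) = 2.19427 - 1.74425 = 0.4500 bits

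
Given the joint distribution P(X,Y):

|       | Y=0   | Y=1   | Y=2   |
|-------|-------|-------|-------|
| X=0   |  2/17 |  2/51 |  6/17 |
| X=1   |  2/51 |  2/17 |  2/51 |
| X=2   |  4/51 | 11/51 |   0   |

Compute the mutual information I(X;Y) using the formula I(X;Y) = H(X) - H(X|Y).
0.4553 bits

I(X;Y) = H(X) - H(X|Y)

Marginal of X (row sums):
  P(X=0) = 2/17 + 2/51 + 6/17 = 26/51
  P(X=1) = 2/51 + 2/17 + 2/51 = 10/51
  P(X=2) = 4/51 + 11/51 + 0 = 5/17
H(X) = -[(26/51)·log₂(26/51) + (10/51)·log₂(10/51) + (5/17)·log₂(5/17)]
  = 0.4955221 + 0.4608818 + 0.5192749 = 1.4756788 bits

Marginal of Y (column sums):
  P(Y=0) = 2/17 + 2/51 + 4/51 = 4/17
  P(Y=1) = 2/51 + 2/17 + 11/51 = 19/51
  P(Y=2) = 6/17 + 2/51 + 0 = 20/51
H(X|Y) = Σ_y P(y)·H(X|Y=y):
  Y=0: P(Y=0) = 4/17, P(X|Y=0) = (1/2, 1/6, 1/3) → H(X|Y=0) = 1.4591479
  Y=1: P(Y=1) = 19/51, P(X|Y=1) = (2/19, 6/19, 11/19) → H(X|Y=1) = 1.3235316
  Y=2: P(Y=2) = 20/51, P(X|Y=2) = (9/10, 1/10, 0) → H(X|Y=2) = 0.4689956
H(X|Y) = (4/17)·1.4591479 + (19/51)·1.3235316 + (20/51)·0.4689956 = 1.0203292 bits

I(X;Y) = H(X) - H(X|Y) = 1.4756788 - 1.0203292 = 0.4553 bits

Cross-check via I(X;Y) = H(X) + H(Y) - H(X,Y): computing H(Y) from the column sums and H(X,Y) from the 9 cells in the same way gives H(Y) = 1.5514698 bits and H(X,Y) = 2.5717989 bits, so
I(X;Y) = 1.4756788 + 1.5514698 - 2.5717989 = 0.4553 bits ✓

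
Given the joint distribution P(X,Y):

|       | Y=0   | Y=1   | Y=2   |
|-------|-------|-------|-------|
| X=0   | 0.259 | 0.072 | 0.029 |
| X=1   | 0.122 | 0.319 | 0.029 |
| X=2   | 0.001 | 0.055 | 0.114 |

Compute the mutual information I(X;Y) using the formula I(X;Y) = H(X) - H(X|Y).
0.3961 bits

I(X;Y) = H(X) - H(X|Y)

Marginal of X (row sums):
  P(X=0) = 0.259 + 0.072 + 0.029 = 0.360
  P(X=1) = 0.122 + 0.319 + 0.029 = 0.470
  P(X=2) = 0.001 + 0.055 + 0.114 = 0.170
H(X) = -[0.360·log₂(0.360) + 0.470·log₂(0.470) + 0.170·log₂(0.170)]
  = 0.530615 + 0.511956 + 0.434587 = 1.477158 bits

Marginal of Y (column sums):
  P(Y=0) = 0.259 + 0.122 + 0.001 = 0.382
  P(Y=1) = 0.072 + 0.319 + 0.055 = 0.446
  P(Y=2) = 0.029 + 0.029 + 0.114 = 0.172
H(X|Y) = Σ_y P(y)·H(X|Y=y):
  Y=0: P(Y=0) = 0.382, P(X|Y=0) = (259/382, 61/191, 1/382) → H(X|Y=0) = 0.928467
  Y=1: P(Y=1) = 0.446, P(X|Y=1) = (36/223, 319/446, 55/446) → H(X|Y=1) = 1.142909
  Y=2: P(Y=2) = 0.172, P(X|Y=2) = (29/172, 29/172, 57/86) → H(X|Y=2) = 1.259332
H(X|Y) = 0.382·0.928467 + 0.446·1.142909 + 0.172·1.259332 = 1.081017 bits

I(X;Y) = H(X) - H(X|Y) = 1.477158 - 1.081017 = 0.3961 bits

Cross-check via I(X;Y) = H(X) + H(Y) - H(X,Y): computing H(Y) from the column sums and H(X,Y) from the 9 cells in the same way gives H(Y) = 1.486688 bits and H(X,Y) = 2.567705 bits, so
I(X;Y) = 1.477158 + 1.486688 - 2.567705 = 0.3961 bits ✓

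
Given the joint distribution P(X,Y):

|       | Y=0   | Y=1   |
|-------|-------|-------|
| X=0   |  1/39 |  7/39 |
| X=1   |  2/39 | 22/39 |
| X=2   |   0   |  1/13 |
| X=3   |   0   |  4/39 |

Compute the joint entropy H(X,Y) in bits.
1.8876 bits

H(X,Y) = -Σ_{x,y} P(x,y) log₂ P(x,y). Per-cell terms -P(x,y)·log₂P(x,y):
  X=0: 0.1355, 0.4448
  X=1: 0.2198, 0.4659
  X=2: 0.0000, 0.2846
  X=3: 0.0000, 0.3370
  (cells with P = 0 contribute 0)
Sum of the 8 terms: H(X,Y) = 1.8876 bits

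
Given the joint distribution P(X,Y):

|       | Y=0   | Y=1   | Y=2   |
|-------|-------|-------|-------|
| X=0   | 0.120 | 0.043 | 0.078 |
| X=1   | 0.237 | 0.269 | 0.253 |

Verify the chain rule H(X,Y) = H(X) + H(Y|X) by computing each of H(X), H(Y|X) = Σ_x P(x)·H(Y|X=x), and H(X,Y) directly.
H(X) = 0.7967 bits, H(Y|X) = 1.5561 bits, H(X,Y) = 2.3528 bits

Marginal of X (row sums):
  P(X=0) = 0.120 + 0.043 + 0.078 = 0.241
  P(X=1) = 0.237 + 0.269 + 0.253 = 0.759
H(X) = -[0.241·log₂(0.241) + 0.759·log₂(0.759)]
  = 0.49475 + 0.30195 = 0.7967 bits

H(Y|X) = Σ_x P(x)·H(Y|X=x):
  X=0: P(X=0) = 0.241, P(Y|X=0) = (120/241, 43/241, 78/241) → H(Y|X=0) = 1.47132
  X=1: P(X=1) = 0.759, P(Y|X=1) = (79/253, 269/759, 1/3) → H(Y|X=1) = 1.58304
H(Y|X) = 0.241·1.47132 + 0.759·1.58304 = 1.5561 bits

H(X,Y) = -Σ_{x,y} P(x,y) log₂ P(x,y). Per-cell terms -P(x,y)·log₂P(x,y):
  X=0: 0.36707, 0.19520, 0.28707
  X=1: 0.49226, 0.50957, 0.50165
Sum of the 6 terms: H(X,Y) = 2.3528 bits

Chain rule check:
  H(X) + H(Y|X) = 0.7967 + 1.5561 = 2.3528 bits
  H(X,Y) = 2.3528 bits
✓ Chain rule verified.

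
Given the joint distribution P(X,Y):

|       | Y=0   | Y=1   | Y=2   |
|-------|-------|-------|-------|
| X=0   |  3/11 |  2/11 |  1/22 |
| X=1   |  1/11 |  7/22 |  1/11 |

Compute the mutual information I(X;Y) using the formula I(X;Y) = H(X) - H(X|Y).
0.1069 bits

I(X;Y) = H(X) - H(X|Y)

Marginal of X (row sums):
  P(X=0) = 3/11 + 2/11 + 1/22 = 1/2
  P(X=1) = 1/11 + 7/22 + 1/11 = 1/2
H(X) = -[(1/2)·log₂(1/2) + (1/2)·log₂(1/2)]
  = 0.50000 + 0.50000 = 1.00000 bits

Marginal of Y (column sums):
  P(Y=0) = 3/11 + 1/11 = 4/11
  P(Y=1) = 2/11 + 7/22 = 1/2
  P(Y=2) = 1/22 + 1/11 = 3/22
H(X|Y) = Σ_y P(y)·H(X|Y=y):
  Y=0: P(Y=0) = 4/11, P(X|Y=0) = (3/4, 1/4) → H(X|Y=0) = 0.81128
  Y=1: P(Y=1) = 1/2, P(X|Y=1) = (4/11, 7/11) → H(X|Y=1) = 0.94566
  Y=2: P(Y=2) = 3/22, P(X|Y=2) = (1/3, 2/3) → H(X|Y=2) = 0.91830
H(X|Y) = (4/11)·0.81128 + (1/2)·0.94566 + (3/22)·0.91830 = 0.89306 bits

I(X;Y) = H(X) - H(X|Y) = 1.00000 - 0.89306 = 0.1069 bits

Cross-check via I(X;Y) = H(X) + H(Y) - H(X,Y): computing H(Y) from the column sums and H(X,Y) from the 6 cells in the same way gives H(Y) = 1.42268 bits and H(X,Y) = 2.31574 bits, so
I(X;Y) = 1.00000 + 1.42268 - 2.31574 = 0.1069 bits ✓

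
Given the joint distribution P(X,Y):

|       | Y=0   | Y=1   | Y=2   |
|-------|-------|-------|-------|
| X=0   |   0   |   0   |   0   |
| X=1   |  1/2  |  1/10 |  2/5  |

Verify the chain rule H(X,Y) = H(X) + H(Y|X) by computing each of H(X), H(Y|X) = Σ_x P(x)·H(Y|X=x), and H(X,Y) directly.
H(X) = 0.0000 bits, H(Y|X) = 1.3610 bits, H(X,Y) = 1.3610 bits

Marginal of X (row sums):
  P(X=0) = 0 + 0 + 0 = 0
  P(X=1) = 1/2 + 1/10 + 2/5 = 1
H(X) = -[1·log₂(1)]   (outcomes with P = 0 contribute 0)
  = 0.0000 bits

H(Y|X) = Σ_x P(x)·H(Y|X=x):
  X=0: P(X=0) = 0 → contributes 0
  X=1: P(X=1) = 1, P(Y|X=1) = (1/2, 1/10, 2/5) → H(Y|X=1) = 1.3610
H(Y|X) = 1·1.3610 = 1.3610 bits

H(X,Y) = -Σ_{x,y} P(x,y) log₂ P(x,y). Per-cell terms -P(x,y)·log₂P(x,y):
  X=0: 0.0000, 0.0000, 0.0000
  X=1: 0.5000, 0.3322, 0.5288
  (cells with P = 0 contribute 0)
Sum of the 6 terms: H(X,Y) = 1.3610 bits

Chain rule check:
  H(X) + H(Y|X) = 0.0000 + 1.3610 = 1.3610 bits
  H(X,Y) = 1.3610 bits
✓ Chain rule verified.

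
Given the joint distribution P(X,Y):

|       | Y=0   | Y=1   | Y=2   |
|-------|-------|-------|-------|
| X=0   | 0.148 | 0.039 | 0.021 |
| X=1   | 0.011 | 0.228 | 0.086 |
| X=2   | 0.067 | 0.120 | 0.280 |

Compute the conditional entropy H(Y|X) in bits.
1.2012 bits

H(Y|X) = H(X,Y) - H(X)

H(X,Y) = -Σ_{x,y} P(x,y) log₂ P(x,y). Per-cell terms -P(x,y)·log₂P(x,y):
  X=0: 0.407937, 0.182535, 0.117043
  X=1: 0.071570, 0.486300, 0.304399
  X=2: 0.261280, 0.367067, 0.514220
Sum of the 9 terms: H(X,Y) = 2.71235 bits

Marginal of X (row sums):
  P(X=0) = 0.148 + 0.039 + 0.021 = 0.208
  P(X=1) = 0.011 + 0.228 + 0.086 = 0.325
  P(X=2) = 0.067 + 0.120 + 0.280 = 0.467
H(X) = -[0.208·log₂(0.208) + 0.325·log₂(0.325) + 0.467·log₂(0.467)]
  = 0.471192 + 0.526984 + 0.513002 = 1.51118 bits

H(Y|X) = H(X,Y) - H(X) = 2.71235 - 1.51118 = 1.2012 bits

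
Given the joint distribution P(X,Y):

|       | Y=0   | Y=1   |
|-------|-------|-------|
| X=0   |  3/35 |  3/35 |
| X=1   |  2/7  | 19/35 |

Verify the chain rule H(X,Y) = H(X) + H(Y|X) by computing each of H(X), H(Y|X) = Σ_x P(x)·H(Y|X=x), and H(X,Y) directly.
H(X) = 0.6610 bits, H(Y|X) = 0.9415 bits, H(X,Y) = 1.6024 bits

Marginal of X (row sums):
  P(X=0) = 3/35 + 3/35 = 6/35
  P(X=1) = 2/7 + 19/35 = 29/35
H(X) = -[(6/35)·log₂(6/35) + (29/35)·log₂(29/35)]
  = 0.43617 + 0.22479 = 0.6610 bits

H(Y|X) = Σ_x P(x)·H(Y|X=x):
  X=0: P(X=0) = 6/35, P(Y|X=0) = (1/2, 1/2) → H(Y|X=0) = 1.00000
  X=1: P(X=1) = 29/35, P(Y|X=1) = (10/29, 19/29) → H(Y|X=1) = 0.92936
H(Y|X) = (6/35)·1.00000 + (29/35)·0.92936 = 0.9415 bits

H(X,Y) = -Σ_{x,y} P(x,y) log₂ P(x,y). Per-cell terms -P(x,y)·log₂P(x,y):
  X=0: 0.30380, 0.30380
  X=1: 0.51639, 0.47845
Sum of the 4 terms: H(X,Y) = 1.6024 bits

Chain rule check:
  H(X) + H(Y|X) = 0.6610 + 0.9415 = 1.6025 bits
  H(X,Y) = 1.6024 bits
✓ Chain rule verified (Δ = 0.0001 is 4-dp rounding noise: each of the three values was rounded independently).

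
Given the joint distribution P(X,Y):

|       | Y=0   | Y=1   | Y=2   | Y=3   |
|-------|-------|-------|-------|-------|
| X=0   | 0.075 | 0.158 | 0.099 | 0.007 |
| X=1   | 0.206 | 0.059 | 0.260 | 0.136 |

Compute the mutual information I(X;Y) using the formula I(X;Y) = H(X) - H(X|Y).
0.1602 bits

I(X;Y) = H(X) - H(X|Y)

Marginal of X (row sums):
  P(X=0) = 0.075 + 0.158 + 0.099 + 0.007 = 0.339
  P(X=1) = 0.206 + 0.059 + 0.260 + 0.136 = 0.661
H(X) = -[0.339·log₂(0.339) + 0.661·log₂(0.661)]
  = 0.5291 + 0.3948 = 0.9239 bits

Marginal of Y (column sums):
  P(Y=0) = 0.075 + 0.206 = 0.281
  P(Y=1) = 0.158 + 0.059 = 0.217
  P(Y=2) = 0.099 + 0.260 = 0.359
  P(Y=3) = 0.007 + 0.136 = 0.143
H(X|Y) = Σ_y P(y)·H(X|Y=y):
  Y=0: P(Y=0) = 0.281, P(X|Y=0) = (75/281, 206/281) → H(X|Y=0) = 0.8370
  Y=1: P(Y=1) = 0.217, P(X|Y=1) = (158/217, 59/217) → H(X|Y=1) = 0.8442
  Y=2: P(Y=2) = 0.359, P(X|Y=2) = (99/359, 260/359) → H(X|Y=2) = 0.8496
  Y=3: P(Y=3) = 0.143, P(X|Y=3) = (7/143, 136/143) → H(X|Y=3) = 0.2819
H(X|Y) = 0.281·0.8370 + 0.217·0.8442 + 0.359·0.8496 + 0.143·0.2819 = 0.7637 bits

I(X;Y) = H(X) - H(X|Y) = 0.9239 - 0.7637 = 0.1602 bits

Cross-check via I(X;Y) = H(X) + H(Y) - H(X,Y): computing H(Y) from the column sums and H(X,Y) from the 8 cells in the same way gives H(Y) = 1.9248 bits and H(X,Y) = 2.6885 bits, so
I(X;Y) = 0.9239 + 1.9248 - 2.6885 = 0.1602 bits ✓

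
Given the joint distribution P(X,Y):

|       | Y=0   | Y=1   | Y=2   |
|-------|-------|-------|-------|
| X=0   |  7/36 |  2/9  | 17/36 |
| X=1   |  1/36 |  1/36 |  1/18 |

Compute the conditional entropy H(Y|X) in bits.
1.4684 bits

H(Y|X) = H(X,Y) - H(X)

H(X,Y) = -Σ_{x,y} P(x,y) log₂ P(x,y). Per-cell terms -P(x,y)·log₂P(x,y):
  X=0: 0.459389, 0.482206, 0.511163
  X=1: 0.143609, 0.143609, 0.231663
Sum of the 6 terms: H(X,Y) = 1.97164 bits

Marginal of X (row sums):
  P(X=0) = 7/36 + 2/9 + 17/36 = 8/9
  P(X=1) = 1/36 + 1/36 + 1/18 = 1/9
H(X) = -[(8/9)·log₂(8/9) + (1/9)·log₂(1/9)]
  = 0.151044 + 0.352214 = 0.50326 bits

H(Y|X) = H(X,Y) - H(X) = 1.97164 - 0.50326 = 1.4684 bits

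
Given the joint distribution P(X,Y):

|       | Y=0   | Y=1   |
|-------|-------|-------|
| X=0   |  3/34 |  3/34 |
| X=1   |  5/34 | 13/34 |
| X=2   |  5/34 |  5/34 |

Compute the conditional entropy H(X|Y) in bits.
1.4088 bits

H(X|Y) = H(X,Y) - H(Y)

H(X,Y) = -Σ_{x,y} P(x,y) log₂ P(x,y). Per-cell terms -P(x,y)·log₂P(x,y):
  X=0: 0.30904, 0.30904
  X=1: 0.40670, 0.53033
  X=2: 0.40670, 0.40670
Sum of the 6 terms: H(X,Y) = 2.3685 bits

Marginal of Y (column sums):
  P(Y=0) = 3/34 + 5/34 + 5/34 = 13/34
  P(Y=1) = 3/34 + 13/34 + 5/34 = 21/34
H(Y) = -[(13/34)·log₂(13/34) + (21/34)·log₂(21/34)]
  = 0.53033 + 0.42935 = 0.9597 bits

H(X|Y) = H(X,Y) - H(Y) = 2.3685 - 0.9597 = 1.4088 bits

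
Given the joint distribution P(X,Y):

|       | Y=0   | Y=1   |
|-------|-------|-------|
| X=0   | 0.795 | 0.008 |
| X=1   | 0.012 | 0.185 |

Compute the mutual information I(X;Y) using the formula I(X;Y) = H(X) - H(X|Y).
0.5778 bits

I(X;Y) = H(X) - H(X|Y)

Marginal of X (row sums):
  P(X=0) = 0.795 + 0.008 = 0.803
  P(X=1) = 0.012 + 0.185 = 0.197
H(X) = -[0.803·log₂(0.803) + 0.197·log₂(0.197)]
  = 0.2542 + 0.4617 = 0.7159 bits

Marginal of Y (column sums):
  P(Y=0) = 0.795 + 0.012 = 0.807
  P(Y=1) = 0.008 + 0.185 = 0.193
H(X|Y) = Σ_y P(y)·H(X|Y=y):
  Y=0: P(Y=0) = 0.807, P(X|Y=0) = (265/269, 4/269) → H(X|Y=0) = 0.1116
  Y=1: P(Y=1) = 0.193, P(X|Y=1) = (8/193, 185/193) → H(X|Y=1) = 0.2489
H(X|Y) = 0.807·0.1116 + 0.193·0.2489 = 0.1381 bits

I(X;Y) = H(X) - H(X|Y) = 0.7159 - 0.1381 = 0.5778 bits

Cross-check via I(X;Y) = H(X) + H(Y) - H(X,Y): computing H(Y) from the column sums and H(X,Y) from the 4 cells in the same way gives H(Y) = 0.7077 bits and H(X,Y) = 0.8458 bits, so
I(X;Y) = 0.7159 + 0.7077 - 0.8458 = 0.5778 bits ✓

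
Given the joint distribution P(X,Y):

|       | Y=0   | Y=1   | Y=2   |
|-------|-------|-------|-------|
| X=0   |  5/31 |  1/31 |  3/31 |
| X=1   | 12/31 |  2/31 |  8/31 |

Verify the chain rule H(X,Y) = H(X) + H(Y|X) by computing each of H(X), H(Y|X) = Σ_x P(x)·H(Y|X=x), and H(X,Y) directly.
H(X) = 0.8691 bits, H(Y|X) = 1.3307 bits, H(X,Y) = 2.1999 bits

Marginal of X (row sums):
  P(X=0) = 5/31 + 1/31 + 3/31 = 9/31
  P(X=1) = 12/31 + 2/31 + 8/31 = 22/31
H(X) = -[(9/31)·log₂(9/31) + (22/31)·log₂(22/31)]
  = 0.5180 + 0.3511 = 0.8691 bits

H(Y|X) = Σ_x P(x)·H(Y|X=x):
  X=0: P(X=0) = 9/31, P(Y|X=0) = (5/9, 1/9, 1/3) → H(Y|X=0) = 1.3516
  X=1: P(X=1) = 22/31, P(Y|X=1) = (6/11, 1/11, 4/11) → H(Y|X=1) = 1.3222
H(Y|X) = (9/31)·1.3516 + (22/31)·1.3222 = 1.3307 bits

H(X,Y) = -Σ_{x,y} P(x,y) log₂ P(x,y). Per-cell terms -P(x,y)·log₂P(x,y):
  X=0: 0.4246, 0.1598, 0.3261
  X=1: 0.5300, 0.2551, 0.5043
Sum of the 6 terms: H(X,Y) = 2.1999 bits

Chain rule check:
  H(X) + H(Y|X) = 0.8691 + 1.3307 = 2.1998 bits
  H(X,Y) = 2.1999 bits
✓ Chain rule verified (Δ = 0.0001 is 4-dp rounding noise: each of the three values was rounded independently).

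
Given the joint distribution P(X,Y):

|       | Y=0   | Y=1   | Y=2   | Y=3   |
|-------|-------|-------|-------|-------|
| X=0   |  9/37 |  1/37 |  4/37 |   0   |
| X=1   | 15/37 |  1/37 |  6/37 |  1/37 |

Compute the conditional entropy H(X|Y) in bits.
0.9356 bits

H(X|Y) = H(X,Y) - H(Y)

H(X,Y) = -Σ_{x,y} P(x,y) log₂ P(x,y). Per-cell terms -P(x,y)·log₂P(x,y):
  X=0: 0.496101, 0.140796, 0.346968, 0.000000
  X=1: 0.528066, 0.140796, 0.425593, 0.140796
  (cells with P = 0 contribute 0)
Sum of the 8 terms: H(X,Y) = 2.21912 bits

Marginal of Y (column sums):
  P(Y=0) = 9/37 + 15/37 = 24/37
  P(Y=1) = 1/37 + 1/37 = 2/37
  P(Y=2) = 4/37 + 6/37 = 10/37
  P(Y=3) = 0 + 1/37 = 1/37
H(Y) = -[(24/37)·log₂(24/37) + (2/37)·log₂(2/37) + (10/37)·log₂(10/37) + (1/37)·log₂(1/37)]
  = 0.405075 + 0.227538 + 0.510142 + 0.140796 = 1.28355 bits

H(X|Y) = H(X,Y) - H(Y) = 2.21912 - 1.28355 = 0.9356 bits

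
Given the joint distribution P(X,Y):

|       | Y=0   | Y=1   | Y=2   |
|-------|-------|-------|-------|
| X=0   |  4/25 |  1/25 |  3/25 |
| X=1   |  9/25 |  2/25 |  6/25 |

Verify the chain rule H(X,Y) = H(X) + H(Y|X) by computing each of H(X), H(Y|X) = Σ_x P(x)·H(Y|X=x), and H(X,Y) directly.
H(X) = 0.9044 bits, H(Y|X) = 1.3877 bits, H(X,Y) = 2.2921 bits

Marginal of X (row sums):
  P(X=0) = 4/25 + 1/25 + 3/25 = 8/25
  P(X=1) = 9/25 + 2/25 + 6/25 = 17/25
H(X) = -[(8/25)·log₂(8/25) + (17/25)·log₂(17/25)]
  = 0.52603 + 0.37835 = 0.9044 bits

H(Y|X) = Σ_x P(x)·H(Y|X=x):
  X=0: P(X=0) = 8/25, P(Y|X=0) = (1/2, 1/8, 3/8) → H(Y|X=0) = 1.40564
  X=1: P(X=1) = 17/25, P(Y|X=1) = (9/17, 2/17, 6/17) → H(Y|X=1) = 1.37928
H(Y|X) = (8/25)·1.40564 + (17/25)·1.37928 = 1.3877 bits

H(X,Y) = -Σ_{x,y} P(x,y) log₂ P(x,y). Per-cell terms -P(x,y)·log₂P(x,y):
  X=0: 0.42302, 0.18575, 0.36707
  X=1: 0.53062, 0.29151, 0.49413
Sum of the 6 terms: H(X,Y) = 2.2921 bits

Chain rule check:
  H(X) + H(Y|X) = 0.9044 + 1.3877 = 2.2921 bits
  H(X,Y) = 2.2921 bits
✓ Chain rule verified.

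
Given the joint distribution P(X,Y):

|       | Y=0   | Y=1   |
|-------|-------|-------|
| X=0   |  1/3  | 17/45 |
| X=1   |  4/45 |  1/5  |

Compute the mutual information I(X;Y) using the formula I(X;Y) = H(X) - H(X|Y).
0.0161 bits

I(X;Y) = H(X) - H(X|Y)

Marginal of X (row sums):
  P(X=0) = 1/3 + 17/45 = 32/45
  P(X=1) = 4/45 + 1/5 = 13/45
H(X) = -[(32/45)·log₂(32/45) + (13/45)·log₂(13/45)]
  = 0.34976 + 0.51752 = 0.86728 bits

Marginal of Y (column sums):
  P(Y=0) = 1/3 + 4/45 = 19/45
  P(Y=1) = 17/45 + 1/5 = 26/45
H(X|Y) = Σ_y P(y)·H(X|Y=y):
  Y=0: P(Y=0) = 19/45, P(X|Y=0) = (15/19, 4/19) → H(X|Y=0) = 0.74249
  Y=1: P(Y=1) = 26/45, P(X|Y=1) = (17/26, 9/26) → H(X|Y=1) = 0.93059
H(X|Y) = (19/45)·0.74249 + (26/45)·0.93059 = 0.85117 bits

I(X;Y) = H(X) - H(X|Y) = 0.86728 - 0.85117 = 0.0161 bits

Cross-check via I(X;Y) = H(X) + H(Y) - H(X,Y): computing H(Y) from the column sums and H(X,Y) from the 4 cells in the same way gives H(Y) = 0.98247 bits and H(X,Y) = 1.83364 bits, so
I(X;Y) = 0.86728 + 0.98247 - 1.83364 = 0.0161 bits ✓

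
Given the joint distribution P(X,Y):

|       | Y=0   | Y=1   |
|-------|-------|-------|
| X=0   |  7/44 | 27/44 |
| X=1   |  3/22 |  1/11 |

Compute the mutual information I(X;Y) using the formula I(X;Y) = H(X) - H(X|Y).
0.0882 bits

I(X;Y) = H(X) - H(X|Y)

Marginal of X (row sums):
  P(X=0) = 7/44 + 27/44 = 17/22
  P(X=1) = 3/22 + 1/11 = 5/22
H(X) = -[(17/22)·log₂(17/22) + (5/22)·log₂(5/22)]
  = 0.28743 + 0.48580 = 0.77323 bits

Marginal of Y (column sums):
  P(Y=0) = 7/44 + 3/22 = 13/44
  P(Y=1) = 27/44 + 1/11 = 31/44
H(X|Y) = Σ_y P(y)·H(X|Y=y):
  Y=0: P(Y=0) = 13/44, P(X|Y=0) = (7/13, 6/13) → H(X|Y=0) = 0.99573
  Y=1: P(Y=1) = 31/44, P(X|Y=1) = (27/31, 4/31) → H(X|Y=1) = 0.55478
H(X|Y) = (13/44)·0.99573 + (31/44)·0.55478 = 0.68506 bits

I(X;Y) = H(X) - H(X|Y) = 0.77323 - 0.68506 = 0.0882 bits

Cross-check via I(X;Y) = H(X) + H(Y) - H(X,Y): computing H(Y) from the column sums and H(X,Y) from the 4 cells in the same way gives H(Y) = 0.87566 bits and H(X,Y) = 1.56072 bits, so
I(X;Y) = 0.77323 + 0.87566 - 1.56072 = 0.0882 bits ✓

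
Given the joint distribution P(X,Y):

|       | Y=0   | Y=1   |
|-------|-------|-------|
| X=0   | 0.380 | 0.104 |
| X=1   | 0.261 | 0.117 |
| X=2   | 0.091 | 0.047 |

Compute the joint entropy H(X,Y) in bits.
2.2600 bits

H(X,Y) = -Σ_{x,y} P(x,y) log₂ P(x,y). Per-cell terms -P(x,y)·log₂P(x,y):
  X=0: 0.53045, 0.33960
  X=1: 0.50579, 0.36216
  X=2: 0.31468, 0.20733
Sum of the 6 terms: H(X,Y) = 2.2600 bits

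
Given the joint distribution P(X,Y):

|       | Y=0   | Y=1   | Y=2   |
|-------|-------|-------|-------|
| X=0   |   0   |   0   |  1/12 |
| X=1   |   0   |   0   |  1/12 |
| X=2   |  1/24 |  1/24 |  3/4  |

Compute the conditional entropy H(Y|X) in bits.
0.4742 bits

H(Y|X) = H(X,Y) - H(X)

H(X,Y) = -Σ_{x,y} P(x,y) log₂ P(x,y). Per-cell terms -P(x,y)·log₂P(x,y):
  X=0: 0.00000, 0.00000, 0.29875
  X=1: 0.00000, 0.00000, 0.29875
  X=2: 0.19104, 0.19104, 0.31128
  (cells with P = 0 contribute 0)
Sum of the 9 terms: H(X,Y) = 1.2909 bits

Marginal of X (row sums):
  P(X=0) = 0 + 0 + 1/12 = 1/12
  P(X=1) = 0 + 0 + 1/12 = 1/12
  P(X=2) = 1/24 + 1/24 + 3/4 = 5/6
H(X) = -[(1/12)·log₂(1/12) + (1/12)·log₂(1/12) + (5/6)·log₂(5/6)]
  = 0.29875 + 0.29875 + 0.21920 = 0.8167 bits

H(Y|X) = H(X,Y) - H(X) = 1.2909 - 0.8167 = 0.4742 bits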